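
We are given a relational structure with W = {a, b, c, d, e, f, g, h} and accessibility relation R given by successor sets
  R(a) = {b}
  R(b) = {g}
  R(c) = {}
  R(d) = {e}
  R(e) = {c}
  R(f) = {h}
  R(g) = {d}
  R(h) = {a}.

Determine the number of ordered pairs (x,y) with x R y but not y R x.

Enumerating: (a,b), (b,g), (d,e), (e,c), (f,h), (g,d), (h,a).

7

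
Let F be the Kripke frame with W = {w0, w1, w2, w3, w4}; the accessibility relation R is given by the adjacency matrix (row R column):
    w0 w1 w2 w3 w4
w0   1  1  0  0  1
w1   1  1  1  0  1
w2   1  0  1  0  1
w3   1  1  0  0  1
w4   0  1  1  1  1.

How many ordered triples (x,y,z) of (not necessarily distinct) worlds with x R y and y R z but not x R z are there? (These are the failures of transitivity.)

Enumerating: (w0,w1,w2), (w0,w4,w2), (w0,w4,w3), (w1,w4,w3), (w2,w0,w1), (w2,w4,w1), (w2,w4,w3), (w3,w1,w2), (w3,w4,w2), (w3,w4,w3), (w4,w1,w0), (w4,w2,w0), (w4,w3,w0).

13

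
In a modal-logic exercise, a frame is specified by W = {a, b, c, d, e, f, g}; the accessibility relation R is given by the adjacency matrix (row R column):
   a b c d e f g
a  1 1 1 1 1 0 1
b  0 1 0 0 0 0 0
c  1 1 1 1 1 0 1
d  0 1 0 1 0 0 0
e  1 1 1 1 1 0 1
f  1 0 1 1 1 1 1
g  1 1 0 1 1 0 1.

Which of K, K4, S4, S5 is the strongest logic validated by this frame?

Transitive (axiom 4): no — f R a and a R b, but not f R b.
Reflexive (axiom T): yes — every world is R-related to itself.
Euclidean (axiom 5): no — a R b and a R c, but not b R c.
So F validates K; K4 would additionally require R to be transitive. The strongest is K.

K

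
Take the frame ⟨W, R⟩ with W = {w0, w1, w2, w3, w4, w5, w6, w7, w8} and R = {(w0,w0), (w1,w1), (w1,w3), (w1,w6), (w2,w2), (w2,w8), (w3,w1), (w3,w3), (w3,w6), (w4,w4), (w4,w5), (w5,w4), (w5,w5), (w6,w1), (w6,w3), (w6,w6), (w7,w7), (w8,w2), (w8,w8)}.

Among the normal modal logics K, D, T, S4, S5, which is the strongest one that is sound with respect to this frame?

Serial (axiom D): yes — every world has a successor (e.g. w0 R w0).
Reflexive (axiom T): yes — every world is R-related to itself.
Transitive (axiom 4): yes — every two-step R-path is closed by a direct edge.
Euclidean (axiom 5): yes — any two successors of a common world are R-related.
So F validates K, D, T, S4, S5. The strongest is S5.

S5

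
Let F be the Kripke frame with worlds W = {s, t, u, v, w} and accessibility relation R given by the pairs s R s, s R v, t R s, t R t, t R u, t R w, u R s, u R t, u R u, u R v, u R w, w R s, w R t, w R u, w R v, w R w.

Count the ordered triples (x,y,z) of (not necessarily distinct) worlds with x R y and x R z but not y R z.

Enumerating: (s,v,s), (s,v,v), (t,s,t), (t,s,u), (t,s,w), (u,s,t), (u,s,u), (u,s,w), (u,t,v), (u,v,s), (u,v,t), (u,v,u), … and 11 more.
Total: 23.

23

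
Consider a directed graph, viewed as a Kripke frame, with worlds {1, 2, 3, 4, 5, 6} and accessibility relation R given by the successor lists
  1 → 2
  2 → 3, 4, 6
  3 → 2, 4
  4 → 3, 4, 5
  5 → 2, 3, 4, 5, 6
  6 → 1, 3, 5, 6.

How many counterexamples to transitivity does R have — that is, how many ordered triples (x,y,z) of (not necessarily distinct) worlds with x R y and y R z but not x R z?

20

Enumerating: (1,2,3), (1,2,4), (1,2,6), (2,3,2), (2,4,5), (2,6,1), (2,6,5), (3,2,3), (3,2,6), (3,4,3), (3,4,5), (4,3,2), … and 8 more.
Total: 20.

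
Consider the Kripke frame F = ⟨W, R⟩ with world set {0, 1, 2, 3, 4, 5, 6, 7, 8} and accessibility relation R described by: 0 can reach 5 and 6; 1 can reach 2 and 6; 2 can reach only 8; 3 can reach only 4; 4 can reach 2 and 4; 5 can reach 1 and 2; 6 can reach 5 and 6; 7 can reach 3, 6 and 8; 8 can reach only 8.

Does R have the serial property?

Serial: yes — every world has a successor (e.g. 0 R 5).

Yes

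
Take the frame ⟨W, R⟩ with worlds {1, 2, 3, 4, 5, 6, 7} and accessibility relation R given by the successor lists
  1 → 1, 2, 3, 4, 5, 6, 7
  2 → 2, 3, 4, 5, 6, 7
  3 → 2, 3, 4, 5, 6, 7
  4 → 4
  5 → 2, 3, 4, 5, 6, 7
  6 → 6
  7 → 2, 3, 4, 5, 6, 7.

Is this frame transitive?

Yes

Transitive: yes — every two-step R-path is closed by a direct edge.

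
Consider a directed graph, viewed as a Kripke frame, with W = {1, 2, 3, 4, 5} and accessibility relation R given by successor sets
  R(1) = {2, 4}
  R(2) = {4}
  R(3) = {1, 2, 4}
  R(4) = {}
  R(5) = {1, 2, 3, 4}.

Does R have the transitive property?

Yes

Transitive: yes — every two-step R-path is closed by a direct edge.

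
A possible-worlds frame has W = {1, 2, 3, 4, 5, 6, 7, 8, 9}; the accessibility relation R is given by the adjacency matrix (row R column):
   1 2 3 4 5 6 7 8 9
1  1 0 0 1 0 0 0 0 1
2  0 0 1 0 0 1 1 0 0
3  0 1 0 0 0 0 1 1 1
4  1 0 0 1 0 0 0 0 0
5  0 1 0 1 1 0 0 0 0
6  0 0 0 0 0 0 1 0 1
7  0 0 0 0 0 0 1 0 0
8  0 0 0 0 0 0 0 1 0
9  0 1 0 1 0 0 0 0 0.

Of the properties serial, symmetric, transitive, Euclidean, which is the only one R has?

Serial: yes — every world has a successor (e.g. 1 R 1).
Symmetric: no — 1 R 9 but not 9 R 1.
Transitive: no — 1 R 9 and 9 R 2, but not 1 R 2.
Euclidean: no — 1 R 4 and 1 R 9, but not 4 R 9.
Only serial holds.

serial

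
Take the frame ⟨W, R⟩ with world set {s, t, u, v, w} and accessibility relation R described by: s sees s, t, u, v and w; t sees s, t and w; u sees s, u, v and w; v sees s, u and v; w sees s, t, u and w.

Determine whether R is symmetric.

Yes

Symmetric: yes — every pair in R has its reverse in R.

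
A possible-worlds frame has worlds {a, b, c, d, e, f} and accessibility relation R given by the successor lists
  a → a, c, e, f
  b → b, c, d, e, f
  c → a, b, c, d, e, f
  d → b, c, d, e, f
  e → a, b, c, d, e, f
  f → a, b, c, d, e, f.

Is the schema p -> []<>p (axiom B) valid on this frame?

Yes

The schema B characterises exactly the symmetric frames.
Symmetric: yes — every pair in R has its reverse in R.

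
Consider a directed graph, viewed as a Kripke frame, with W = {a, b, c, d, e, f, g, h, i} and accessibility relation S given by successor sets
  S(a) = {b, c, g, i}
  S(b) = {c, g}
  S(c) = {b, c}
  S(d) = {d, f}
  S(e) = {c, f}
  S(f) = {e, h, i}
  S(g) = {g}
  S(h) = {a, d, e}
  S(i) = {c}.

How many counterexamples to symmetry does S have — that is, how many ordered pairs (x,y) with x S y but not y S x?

Enumerating: (a,b), (a,c), (a,g), (a,i), (b,g), (d,f), (e,c), (f,h), (f,i), (h,a), (h,d), (h,e), (i,c).

13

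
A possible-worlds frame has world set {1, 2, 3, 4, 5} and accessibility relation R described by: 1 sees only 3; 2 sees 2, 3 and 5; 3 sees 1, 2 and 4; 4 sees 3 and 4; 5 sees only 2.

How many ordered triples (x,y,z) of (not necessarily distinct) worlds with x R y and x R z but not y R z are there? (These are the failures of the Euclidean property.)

Enumerating: (1,3,3), (2,3,3), (2,3,5), (2,5,3), (2,5,5), (3,1,1), (3,1,2), (3,1,4), (3,2,1), (3,2,4), (3,4,1), (3,4,2), (4,3,3).

13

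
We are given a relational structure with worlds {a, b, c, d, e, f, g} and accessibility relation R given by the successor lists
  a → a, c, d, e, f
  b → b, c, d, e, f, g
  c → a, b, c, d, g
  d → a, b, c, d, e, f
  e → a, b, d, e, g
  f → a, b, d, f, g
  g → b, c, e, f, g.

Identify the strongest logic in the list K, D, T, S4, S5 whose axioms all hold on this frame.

T

Serial (axiom D): yes — every world has a successor (e.g. a R a).
Reflexive (axiom T): yes — every world is R-related to itself.
Transitive (axiom 4): no — a R c and c R b, but not a R b.
Euclidean (axiom 5): no — a R c and a R e, but not c R e.
So F validates K, D, T; S4 would additionally require R to be transitive. The strongest is T.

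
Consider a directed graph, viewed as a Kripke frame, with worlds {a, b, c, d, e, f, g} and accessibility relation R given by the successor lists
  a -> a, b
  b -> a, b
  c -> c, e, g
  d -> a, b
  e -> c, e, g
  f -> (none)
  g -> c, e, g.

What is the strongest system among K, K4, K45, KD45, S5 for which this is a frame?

K45

Transitive (axiom 4): yes — every two-step R-path is closed by a direct edge.
Euclidean (axiom 5): yes — any two successors of a common world are R-related.
Serial (axiom D): no — f has no R-successor.
Reflexive (axiom T): no — d is not related to itself.
So F validates K, K4, K45; KD45 would additionally require R to be serial. The strongest is K45.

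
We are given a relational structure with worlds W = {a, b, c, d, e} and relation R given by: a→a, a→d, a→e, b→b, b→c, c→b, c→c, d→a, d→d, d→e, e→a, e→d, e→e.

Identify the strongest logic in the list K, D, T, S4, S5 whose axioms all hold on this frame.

Serial (axiom D): yes — every world has a successor (e.g. a R a).
Reflexive (axiom T): yes — every world is R-related to itself.
Transitive (axiom 4): yes — every two-step R-path is closed by a direct edge.
Euclidean (axiom 5): yes — any two successors of a common world are R-related.
So F validates K, D, T, S4, S5. The strongest is S5.

S5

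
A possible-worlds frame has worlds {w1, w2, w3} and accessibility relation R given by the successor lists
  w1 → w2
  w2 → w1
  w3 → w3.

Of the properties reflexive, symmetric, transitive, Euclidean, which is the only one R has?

symmetric

Reflexive: no — w1 is not related to itself.
Symmetric: yes — every pair in R has its reverse in R.
Transitive: no — w1 R w2 and w2 R w1, but not w1 R w1.
Euclidean: no — w1 R w2 and w1 R w2, but not w2 R w2.
Only symmetric holds.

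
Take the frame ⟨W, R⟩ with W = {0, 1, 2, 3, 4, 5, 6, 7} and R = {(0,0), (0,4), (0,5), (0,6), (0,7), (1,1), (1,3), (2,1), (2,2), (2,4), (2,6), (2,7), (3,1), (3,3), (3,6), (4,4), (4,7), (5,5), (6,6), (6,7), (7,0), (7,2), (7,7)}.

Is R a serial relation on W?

Serial: yes — every world has a successor (e.g. 0 R 0).

Yes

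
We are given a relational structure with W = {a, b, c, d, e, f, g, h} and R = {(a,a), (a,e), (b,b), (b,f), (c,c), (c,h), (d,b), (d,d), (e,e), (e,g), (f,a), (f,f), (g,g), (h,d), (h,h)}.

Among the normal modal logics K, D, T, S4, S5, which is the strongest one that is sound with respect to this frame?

Serial (axiom D): yes — every world has a successor (e.g. a R a).
Reflexive (axiom T): yes — every world is R-related to itself.
Transitive (axiom 4): no — a R e and e R g, but not a R g.
Euclidean (axiom 5): no — a R e and a R a, but not e R a.
So F validates K, D, T; S4 would additionally require R to be transitive. The strongest is T.

T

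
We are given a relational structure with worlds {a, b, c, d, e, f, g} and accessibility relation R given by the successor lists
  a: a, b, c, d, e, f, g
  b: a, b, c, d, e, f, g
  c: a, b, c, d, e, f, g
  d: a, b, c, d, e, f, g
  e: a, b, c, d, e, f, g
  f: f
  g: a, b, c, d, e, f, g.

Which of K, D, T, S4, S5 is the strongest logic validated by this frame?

S4

Serial (axiom D): yes — every world has a successor (e.g. a R a).
Reflexive (axiom T): yes — every world is R-related to itself.
Transitive (axiom 4): yes — every two-step R-path is closed by a direct edge.
Euclidean (axiom 5): no — a R f and a R b, but not f R b.
So F validates K, D, T, S4; S5 would additionally require R to be Euclidean. The strongest is S4.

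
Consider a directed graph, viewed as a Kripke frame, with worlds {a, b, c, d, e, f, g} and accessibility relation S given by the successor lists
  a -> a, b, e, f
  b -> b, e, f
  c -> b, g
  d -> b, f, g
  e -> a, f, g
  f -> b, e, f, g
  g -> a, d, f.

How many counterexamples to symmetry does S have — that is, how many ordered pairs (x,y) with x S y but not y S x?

Enumerating: (a,b), (a,f), (b,e), (c,b), (c,g), (d,b), (d,f), (e,g), (g,a).

9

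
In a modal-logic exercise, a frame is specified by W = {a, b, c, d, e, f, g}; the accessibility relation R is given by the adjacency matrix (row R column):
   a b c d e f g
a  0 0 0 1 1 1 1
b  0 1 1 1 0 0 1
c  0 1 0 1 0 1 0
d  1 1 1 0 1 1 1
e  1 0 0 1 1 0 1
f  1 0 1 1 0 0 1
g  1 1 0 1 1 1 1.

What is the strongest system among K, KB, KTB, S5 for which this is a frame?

KB

Symmetric (axiom B): yes — every pair in R has its reverse in R.
Reflexive (axiom T): no — a is not related to itself.
Euclidean (axiom 5): no — a R e and a R f, but not e R f.
So F validates K, KB; KTB would additionally require R to be reflexive. The strongest is KB.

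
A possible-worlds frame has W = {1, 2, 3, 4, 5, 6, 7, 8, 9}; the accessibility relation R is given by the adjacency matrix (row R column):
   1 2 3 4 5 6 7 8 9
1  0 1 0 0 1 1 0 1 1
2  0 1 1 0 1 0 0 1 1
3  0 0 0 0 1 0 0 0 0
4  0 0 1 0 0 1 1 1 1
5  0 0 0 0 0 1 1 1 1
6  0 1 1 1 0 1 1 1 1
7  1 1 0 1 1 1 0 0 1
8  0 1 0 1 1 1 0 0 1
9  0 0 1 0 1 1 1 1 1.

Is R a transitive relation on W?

No

Transitive: no — 1 R 2 and 2 R 3, but not 1 R 3.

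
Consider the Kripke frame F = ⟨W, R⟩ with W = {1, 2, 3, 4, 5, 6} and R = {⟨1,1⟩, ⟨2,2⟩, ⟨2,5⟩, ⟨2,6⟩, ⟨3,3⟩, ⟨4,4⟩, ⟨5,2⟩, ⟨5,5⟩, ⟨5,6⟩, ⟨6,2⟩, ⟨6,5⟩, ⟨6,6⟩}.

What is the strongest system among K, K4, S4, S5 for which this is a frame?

Transitive (axiom 4): yes — every two-step R-path is closed by a direct edge.
Reflexive (axiom T): yes — every world is R-related to itself.
Euclidean (axiom 5): yes — any two successors of a common world are R-related.
So F validates K, K4, S4, S5. The strongest is S5.

S5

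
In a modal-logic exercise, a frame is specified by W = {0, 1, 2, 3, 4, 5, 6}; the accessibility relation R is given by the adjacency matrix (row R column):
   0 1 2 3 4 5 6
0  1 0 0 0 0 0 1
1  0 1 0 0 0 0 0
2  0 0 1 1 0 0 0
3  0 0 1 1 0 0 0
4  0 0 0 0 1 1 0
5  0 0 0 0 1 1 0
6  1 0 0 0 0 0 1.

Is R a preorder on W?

Yes

Reflexive: yes — every world is R-related to itself.
Transitive: yes — every two-step R-path is closed by a direct edge.
So R is a preorder.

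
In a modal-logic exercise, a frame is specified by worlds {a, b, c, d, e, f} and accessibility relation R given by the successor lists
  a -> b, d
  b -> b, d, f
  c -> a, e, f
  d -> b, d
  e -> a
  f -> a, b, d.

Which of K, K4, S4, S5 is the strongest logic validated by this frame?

K

Transitive (axiom 4): no — a R b and b R f, but not a R f.
Reflexive (axiom T): no — a is not related to itself.
Euclidean (axiom 5): no — b R d and b R f, but not d R f.
So F validates K; K4 would additionally require R to be transitive. The strongest is K.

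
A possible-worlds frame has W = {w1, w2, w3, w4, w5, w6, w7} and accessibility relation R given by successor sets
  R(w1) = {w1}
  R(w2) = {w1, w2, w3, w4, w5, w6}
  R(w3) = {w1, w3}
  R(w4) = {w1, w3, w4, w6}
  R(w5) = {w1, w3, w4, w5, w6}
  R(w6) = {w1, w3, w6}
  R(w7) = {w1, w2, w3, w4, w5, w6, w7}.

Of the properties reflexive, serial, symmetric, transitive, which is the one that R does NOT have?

Reflexive: yes — every world is R-related to itself.
Serial: yes — every world has a successor (e.g. w1 R w1).
Symmetric: no — w2 R w1 but not w1 R w2.
Transitive: yes — every two-step R-path is closed by a direct edge.
Only symmetric fails.

symmetric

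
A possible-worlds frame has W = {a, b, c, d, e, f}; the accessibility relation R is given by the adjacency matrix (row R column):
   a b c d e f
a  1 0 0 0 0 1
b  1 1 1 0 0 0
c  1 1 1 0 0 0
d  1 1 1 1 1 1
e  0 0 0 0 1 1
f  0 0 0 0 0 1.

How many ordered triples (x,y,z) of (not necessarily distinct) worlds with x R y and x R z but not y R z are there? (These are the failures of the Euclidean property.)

Enumerating: (a,f,a), (b,a,b), (b,a,c), (c,a,b), (c,a,c), (d,a,b), (d,a,c), (d,a,d), (d,a,e), (d,b,d), (d,b,e), (d,b,f), … and 13 more.
Total: 25.

25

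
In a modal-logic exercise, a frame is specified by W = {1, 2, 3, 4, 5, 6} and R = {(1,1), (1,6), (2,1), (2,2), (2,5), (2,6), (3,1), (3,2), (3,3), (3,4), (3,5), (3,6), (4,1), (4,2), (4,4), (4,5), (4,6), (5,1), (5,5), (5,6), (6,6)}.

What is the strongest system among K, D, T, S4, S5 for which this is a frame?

S4

Serial (axiom D): yes — every world has a successor (e.g. 1 R 1).
Reflexive (axiom T): yes — every world is R-related to itself.
Transitive (axiom 4): yes — every two-step R-path is closed by a direct edge.
Euclidean (axiom 5): no — 2 R 1 and 2 R 5, but not 1 R 5.
So F validates K, D, T, S4; S5 would additionally require R to be Euclidean. The strongest is S4.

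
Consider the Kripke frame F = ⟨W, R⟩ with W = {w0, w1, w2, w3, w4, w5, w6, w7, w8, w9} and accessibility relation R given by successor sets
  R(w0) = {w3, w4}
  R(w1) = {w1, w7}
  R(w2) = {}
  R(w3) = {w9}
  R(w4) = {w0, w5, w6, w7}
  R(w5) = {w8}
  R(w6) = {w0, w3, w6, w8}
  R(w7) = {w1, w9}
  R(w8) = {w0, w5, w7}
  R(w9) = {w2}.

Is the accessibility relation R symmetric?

No

Symmetric: no — w0 R w3 but not w3 R w0.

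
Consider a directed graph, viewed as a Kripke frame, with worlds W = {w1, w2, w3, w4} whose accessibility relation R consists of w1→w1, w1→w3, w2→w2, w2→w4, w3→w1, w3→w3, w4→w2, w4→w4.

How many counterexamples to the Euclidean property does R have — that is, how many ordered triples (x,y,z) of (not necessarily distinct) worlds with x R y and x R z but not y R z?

0

R is Euclidean; there are no such tuples.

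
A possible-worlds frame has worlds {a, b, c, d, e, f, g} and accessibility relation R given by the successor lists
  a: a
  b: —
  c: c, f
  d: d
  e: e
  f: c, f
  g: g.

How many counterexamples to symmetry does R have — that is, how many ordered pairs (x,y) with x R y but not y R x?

0

R is symmetric; there are no such tuples.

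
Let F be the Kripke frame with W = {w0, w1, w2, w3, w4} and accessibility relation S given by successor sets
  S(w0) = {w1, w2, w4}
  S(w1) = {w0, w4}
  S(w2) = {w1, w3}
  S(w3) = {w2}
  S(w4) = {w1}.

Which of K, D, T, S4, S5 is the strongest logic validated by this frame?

Serial (axiom D): yes — every world has a successor (e.g. w0 S w1).
Reflexive (axiom T): no — w0 is not related to itself.
Transitive (axiom 4): no — w0 S w2 and w2 S w3, but not w0 S w3.
Euclidean (axiom 5): no — w0 S w1 and w0 S w2, but not w1 S w2.
So F validates K, D; T would additionally require S to be reflexive. The strongest is D.

D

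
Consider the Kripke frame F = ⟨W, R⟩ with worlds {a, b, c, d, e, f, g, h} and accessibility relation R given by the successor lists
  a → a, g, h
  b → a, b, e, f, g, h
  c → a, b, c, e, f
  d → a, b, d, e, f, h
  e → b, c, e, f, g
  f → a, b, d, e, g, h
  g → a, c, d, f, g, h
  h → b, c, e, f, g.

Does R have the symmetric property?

No

Symmetric: no — a R h but not h R a.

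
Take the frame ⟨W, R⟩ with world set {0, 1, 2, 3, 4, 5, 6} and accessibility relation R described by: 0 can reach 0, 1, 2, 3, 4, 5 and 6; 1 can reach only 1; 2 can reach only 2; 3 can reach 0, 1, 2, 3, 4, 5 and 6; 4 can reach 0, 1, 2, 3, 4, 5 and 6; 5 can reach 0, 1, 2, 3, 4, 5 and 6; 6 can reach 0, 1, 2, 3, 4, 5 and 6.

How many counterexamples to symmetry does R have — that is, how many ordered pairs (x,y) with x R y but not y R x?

10

Enumerating: (0,1), (0,2), (3,1), (3,2), (4,1), (4,2), (5,1), (5,2), (6,1), (6,2).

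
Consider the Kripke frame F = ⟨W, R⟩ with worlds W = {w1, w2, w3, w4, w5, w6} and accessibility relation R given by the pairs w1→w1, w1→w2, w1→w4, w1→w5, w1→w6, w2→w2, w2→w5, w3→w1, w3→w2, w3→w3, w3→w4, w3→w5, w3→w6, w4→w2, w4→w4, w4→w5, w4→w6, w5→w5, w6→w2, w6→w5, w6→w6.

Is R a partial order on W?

Yes

Reflexive: yes — every world is R-related to itself.
Transitive: yes — every two-step R-path is closed by a direct edge.
Antisymmetric: yes — no distinct pair is related both ways.
So R is a partial order.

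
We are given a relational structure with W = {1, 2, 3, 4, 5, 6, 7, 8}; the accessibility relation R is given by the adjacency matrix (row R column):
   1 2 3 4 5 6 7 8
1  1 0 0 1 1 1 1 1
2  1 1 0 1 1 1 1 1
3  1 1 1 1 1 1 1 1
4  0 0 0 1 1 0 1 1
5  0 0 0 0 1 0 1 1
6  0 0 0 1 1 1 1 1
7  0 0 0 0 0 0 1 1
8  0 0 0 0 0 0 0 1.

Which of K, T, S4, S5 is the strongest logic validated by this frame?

S4

Reflexive (axiom T): yes — every world is R-related to itself.
Transitive (axiom 4): yes — every two-step R-path is closed by a direct edge.
Euclidean (axiom 5): no — 1 R 4 and 1 R 6, but not 4 R 6.
So F validates K, T, S4; S5 would additionally require R to be Euclidean. The strongest is S4.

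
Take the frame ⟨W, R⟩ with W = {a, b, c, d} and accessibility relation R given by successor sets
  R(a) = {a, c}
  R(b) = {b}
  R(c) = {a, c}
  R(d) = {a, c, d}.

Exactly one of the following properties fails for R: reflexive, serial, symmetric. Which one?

Reflexive: yes — every world is R-related to itself.
Serial: yes — every world has a successor (e.g. a R a).
Symmetric: no — d R a but not a R d.
Only symmetric fails.

symmetric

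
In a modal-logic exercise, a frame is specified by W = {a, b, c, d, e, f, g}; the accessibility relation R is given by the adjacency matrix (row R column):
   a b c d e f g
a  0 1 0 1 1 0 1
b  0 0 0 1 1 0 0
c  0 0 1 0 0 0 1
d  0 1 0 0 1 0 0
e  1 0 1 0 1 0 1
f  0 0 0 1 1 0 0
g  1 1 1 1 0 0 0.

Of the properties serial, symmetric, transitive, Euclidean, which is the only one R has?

serial

Serial: yes — every world has a successor (e.g. a R b).
Symmetric: no — a R b but not b R a.
Transitive: no — a R e and e R c, but not a R c.
Euclidean: no — a R b and a R g, but not b R g.
Only serial holds.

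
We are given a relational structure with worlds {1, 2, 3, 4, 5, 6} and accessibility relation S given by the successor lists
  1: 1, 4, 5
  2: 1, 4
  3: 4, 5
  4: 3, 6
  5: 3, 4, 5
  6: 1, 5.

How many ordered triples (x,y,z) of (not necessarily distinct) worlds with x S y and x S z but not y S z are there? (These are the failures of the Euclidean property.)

16

Enumerating: (1,4,1), (1,4,4), (1,4,5), (1,5,1), (2,4,1), (2,4,4), (3,4,4), (3,4,5), (4,3,3), (4,3,6), (4,6,3), (4,6,6), (5,3,3), (5,4,4), (5,4,5), (6,5,1).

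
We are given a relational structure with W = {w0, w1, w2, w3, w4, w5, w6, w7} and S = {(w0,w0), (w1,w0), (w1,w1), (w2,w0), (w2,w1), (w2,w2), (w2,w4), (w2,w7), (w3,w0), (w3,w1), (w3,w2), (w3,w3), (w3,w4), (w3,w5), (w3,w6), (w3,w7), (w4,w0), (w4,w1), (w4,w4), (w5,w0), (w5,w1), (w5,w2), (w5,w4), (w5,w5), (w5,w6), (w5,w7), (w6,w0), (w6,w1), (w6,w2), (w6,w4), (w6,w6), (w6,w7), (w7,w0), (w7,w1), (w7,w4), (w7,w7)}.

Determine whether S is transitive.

Yes

Transitive: yes — every two-step S-path is closed by a direct edge.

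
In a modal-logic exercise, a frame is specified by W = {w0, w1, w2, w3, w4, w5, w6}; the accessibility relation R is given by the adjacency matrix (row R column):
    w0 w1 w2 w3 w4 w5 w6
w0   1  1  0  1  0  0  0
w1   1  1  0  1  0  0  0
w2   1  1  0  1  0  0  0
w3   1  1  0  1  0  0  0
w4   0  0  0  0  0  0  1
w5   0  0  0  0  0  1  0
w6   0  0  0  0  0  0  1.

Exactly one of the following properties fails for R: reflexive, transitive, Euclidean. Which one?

Reflexive: no — w2 is not related to itself.
Transitive: yes — every two-step R-path is closed by a direct edge.
Euclidean: yes — any two successors of a common world are R-related.
Only reflexive fails.

reflexive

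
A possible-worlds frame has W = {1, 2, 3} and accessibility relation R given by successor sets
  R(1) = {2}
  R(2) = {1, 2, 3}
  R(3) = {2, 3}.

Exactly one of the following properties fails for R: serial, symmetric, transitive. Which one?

Serial: yes — every world has a successor (e.g. 1 R 2).
Symmetric: yes — every pair in R has its reverse in R.
Transitive: no — 1 R 2 and 2 R 3, but not 1 R 3.
Only transitive fails.

transitive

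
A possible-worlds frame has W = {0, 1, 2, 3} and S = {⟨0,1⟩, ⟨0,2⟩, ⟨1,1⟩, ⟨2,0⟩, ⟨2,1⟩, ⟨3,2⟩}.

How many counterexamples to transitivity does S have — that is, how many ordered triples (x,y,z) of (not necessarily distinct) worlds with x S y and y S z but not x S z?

Enumerating: (0,2,0), (2,0,2), (3,2,0), (3,2,1).

4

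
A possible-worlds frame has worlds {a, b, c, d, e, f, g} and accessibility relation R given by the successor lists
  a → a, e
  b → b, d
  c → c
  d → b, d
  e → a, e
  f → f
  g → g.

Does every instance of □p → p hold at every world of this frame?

Yes

By correspondence theory, T is valid on a frame iff R is reflexive.
Reflexive: yes — every world is R-related to itself.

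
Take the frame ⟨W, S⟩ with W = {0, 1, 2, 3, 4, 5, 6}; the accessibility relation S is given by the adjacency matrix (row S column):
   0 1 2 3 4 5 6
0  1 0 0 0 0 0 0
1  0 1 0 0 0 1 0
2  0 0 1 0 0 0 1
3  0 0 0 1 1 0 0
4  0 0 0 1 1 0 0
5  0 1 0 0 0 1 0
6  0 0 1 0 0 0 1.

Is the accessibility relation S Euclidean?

Euclidean: yes — any two successors of a common world are S-related.

Yes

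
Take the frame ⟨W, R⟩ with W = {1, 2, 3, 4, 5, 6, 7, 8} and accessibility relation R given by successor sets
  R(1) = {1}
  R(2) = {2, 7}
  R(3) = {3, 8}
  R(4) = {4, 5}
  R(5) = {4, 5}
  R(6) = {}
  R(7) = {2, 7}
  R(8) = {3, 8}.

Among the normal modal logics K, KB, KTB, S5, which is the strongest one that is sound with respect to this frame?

KB

Symmetric (axiom B): yes — every pair in R has its reverse in R.
Reflexive (axiom T): no — 6 is not related to itself.
Euclidean (axiom 5): yes — any two successors of a common world are R-related.
So F validates K, KB; KTB would additionally require R to be reflexive. The strongest is KB.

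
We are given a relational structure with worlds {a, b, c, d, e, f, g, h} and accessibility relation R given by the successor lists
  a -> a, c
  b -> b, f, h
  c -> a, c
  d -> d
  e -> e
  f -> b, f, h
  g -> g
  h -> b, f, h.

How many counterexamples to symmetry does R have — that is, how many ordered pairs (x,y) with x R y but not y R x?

0

R is symmetric; there are no such tuples.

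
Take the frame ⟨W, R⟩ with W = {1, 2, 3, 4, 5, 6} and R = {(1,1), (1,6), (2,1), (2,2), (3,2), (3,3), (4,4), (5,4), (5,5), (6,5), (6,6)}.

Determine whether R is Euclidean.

Euclidean: no — 1 R 6 and 1 R 1, but not 6 R 1.

No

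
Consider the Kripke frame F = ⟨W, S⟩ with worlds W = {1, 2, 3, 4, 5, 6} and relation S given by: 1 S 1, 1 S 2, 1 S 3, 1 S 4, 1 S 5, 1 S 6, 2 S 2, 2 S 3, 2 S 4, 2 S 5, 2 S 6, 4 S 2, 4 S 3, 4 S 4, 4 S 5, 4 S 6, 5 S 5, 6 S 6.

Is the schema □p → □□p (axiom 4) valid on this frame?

Yes

The schema 4 characterises exactly the transitive frames.
Transitive: yes — every two-step S-path is closed by a direct edge.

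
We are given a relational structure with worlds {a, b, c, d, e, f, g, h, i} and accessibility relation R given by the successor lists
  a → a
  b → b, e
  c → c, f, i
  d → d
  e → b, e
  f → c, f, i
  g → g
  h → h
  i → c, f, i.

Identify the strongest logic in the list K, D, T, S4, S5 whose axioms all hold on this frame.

S5

Serial (axiom D): yes — every world has a successor (e.g. a R a).
Reflexive (axiom T): yes — every world is R-related to itself.
Transitive (axiom 4): yes — every two-step R-path is closed by a direct edge.
Euclidean (axiom 5): yes — any two successors of a common world are R-related.
So F validates K, D, T, S4, S5. The strongest is S5.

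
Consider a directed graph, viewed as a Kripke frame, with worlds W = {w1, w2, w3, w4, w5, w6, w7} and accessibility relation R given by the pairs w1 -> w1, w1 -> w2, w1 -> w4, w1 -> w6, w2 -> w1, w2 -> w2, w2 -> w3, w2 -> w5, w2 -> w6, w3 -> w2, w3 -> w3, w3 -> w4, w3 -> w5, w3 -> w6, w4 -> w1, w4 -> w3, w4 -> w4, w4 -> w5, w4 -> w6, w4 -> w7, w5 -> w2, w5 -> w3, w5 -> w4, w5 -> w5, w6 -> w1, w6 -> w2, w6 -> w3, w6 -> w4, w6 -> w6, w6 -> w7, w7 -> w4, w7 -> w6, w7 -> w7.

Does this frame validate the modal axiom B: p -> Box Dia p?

Yes

By correspondence theory, B is valid on a frame iff R is symmetric.
Symmetric: yes — every pair in R has its reverse in R.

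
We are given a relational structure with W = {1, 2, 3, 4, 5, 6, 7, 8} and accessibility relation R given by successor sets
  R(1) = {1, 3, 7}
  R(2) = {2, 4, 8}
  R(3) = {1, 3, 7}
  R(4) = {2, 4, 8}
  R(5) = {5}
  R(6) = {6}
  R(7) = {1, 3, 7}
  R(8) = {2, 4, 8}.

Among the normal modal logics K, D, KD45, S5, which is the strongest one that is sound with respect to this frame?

Serial (axiom D): yes — every world has a successor (e.g. 1 R 1).
Euclidean (axiom 5): yes — any two successors of a common world are R-related.
Transitive (axiom 4): yes — every two-step R-path is closed by a direct edge.
Reflexive (axiom T): yes — every world is R-related to itself.
So F validates K, D, KD45, S5. The strongest is S5.

S5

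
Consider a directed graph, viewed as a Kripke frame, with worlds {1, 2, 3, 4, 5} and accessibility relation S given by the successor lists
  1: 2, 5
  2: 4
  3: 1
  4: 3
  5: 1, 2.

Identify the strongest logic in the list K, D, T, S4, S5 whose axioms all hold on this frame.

Serial (axiom D): yes — every world has a successor (e.g. 1 S 2).
Reflexive (axiom T): no — 1 is not related to itself.
Transitive (axiom 4): no — 1 S 2 and 2 S 4, but not 1 S 4.
Euclidean (axiom 5): no — 1 S 2 and 1 S 5, but not 2 S 5.
So F validates K, D; T would additionally require S to be reflexive. The strongest is D.

D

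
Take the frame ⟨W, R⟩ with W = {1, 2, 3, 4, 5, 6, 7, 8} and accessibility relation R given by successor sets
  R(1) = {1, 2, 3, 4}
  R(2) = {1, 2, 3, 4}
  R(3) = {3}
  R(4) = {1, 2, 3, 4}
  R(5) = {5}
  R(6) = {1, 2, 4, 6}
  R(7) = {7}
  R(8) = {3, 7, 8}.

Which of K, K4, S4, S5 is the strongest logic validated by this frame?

Transitive (axiom 4): no — 6 R 1 and 1 R 3, but not 6 R 3.
Reflexive (axiom T): yes — every world is R-related to itself.
Euclidean (axiom 5): no — 1 R 3 and 1 R 2, but not 3 R 2.
So F validates K; K4 would additionally require R to be transitive. The strongest is K.

K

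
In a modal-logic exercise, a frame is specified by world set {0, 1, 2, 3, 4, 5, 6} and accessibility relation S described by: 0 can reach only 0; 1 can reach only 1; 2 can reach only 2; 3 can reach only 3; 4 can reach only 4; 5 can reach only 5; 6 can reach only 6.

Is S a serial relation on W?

Serial: yes — every world has a successor (e.g. 0 S 0).

Yes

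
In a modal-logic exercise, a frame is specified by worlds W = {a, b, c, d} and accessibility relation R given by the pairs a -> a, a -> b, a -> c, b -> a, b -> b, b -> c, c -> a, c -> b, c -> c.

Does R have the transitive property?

Yes

Transitive: yes — every two-step R-path is closed by a direct edge.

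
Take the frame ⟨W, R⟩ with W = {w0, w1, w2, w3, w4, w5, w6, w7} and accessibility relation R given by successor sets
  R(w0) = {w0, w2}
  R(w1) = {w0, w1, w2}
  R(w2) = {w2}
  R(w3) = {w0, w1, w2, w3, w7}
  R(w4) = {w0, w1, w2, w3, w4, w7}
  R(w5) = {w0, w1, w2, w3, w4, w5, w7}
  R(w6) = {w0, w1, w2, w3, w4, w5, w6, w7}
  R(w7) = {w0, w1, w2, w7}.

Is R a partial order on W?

Yes

Reflexive: yes — every world is R-related to itself.
Transitive: yes — every two-step R-path is closed by a direct edge.
Antisymmetric: yes — no distinct pair is related both ways.
So R is a partial order.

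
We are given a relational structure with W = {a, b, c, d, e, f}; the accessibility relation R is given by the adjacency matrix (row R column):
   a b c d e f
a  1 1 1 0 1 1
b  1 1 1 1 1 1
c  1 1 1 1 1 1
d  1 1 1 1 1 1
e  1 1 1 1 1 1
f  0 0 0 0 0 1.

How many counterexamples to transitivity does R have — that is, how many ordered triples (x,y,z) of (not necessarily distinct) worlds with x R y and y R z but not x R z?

Enumerating: (a,b,d), (a,c,d), (a,e,d).

3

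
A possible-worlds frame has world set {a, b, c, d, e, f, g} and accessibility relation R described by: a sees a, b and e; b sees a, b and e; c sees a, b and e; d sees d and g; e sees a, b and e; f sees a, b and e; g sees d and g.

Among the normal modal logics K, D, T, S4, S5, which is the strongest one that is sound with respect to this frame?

Serial (axiom D): yes — every world has a successor (e.g. a R a).
Reflexive (axiom T): no — c is not related to itself.
Transitive (axiom 4): yes — every two-step R-path is closed by a direct edge.
Euclidean (axiom 5): yes — any two successors of a common world are R-related.
So F validates K, D; T would additionally require R to be reflexive. The strongest is D.

D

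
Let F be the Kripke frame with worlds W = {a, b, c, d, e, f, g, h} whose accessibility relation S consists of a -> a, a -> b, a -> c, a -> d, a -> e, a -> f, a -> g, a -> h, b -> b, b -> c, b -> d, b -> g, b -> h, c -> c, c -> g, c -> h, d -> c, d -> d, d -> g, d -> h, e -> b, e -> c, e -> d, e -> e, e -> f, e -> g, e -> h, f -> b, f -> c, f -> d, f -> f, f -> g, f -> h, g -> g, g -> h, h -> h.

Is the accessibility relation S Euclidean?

Euclidean: no — a S b and a S e, but not b S e.

No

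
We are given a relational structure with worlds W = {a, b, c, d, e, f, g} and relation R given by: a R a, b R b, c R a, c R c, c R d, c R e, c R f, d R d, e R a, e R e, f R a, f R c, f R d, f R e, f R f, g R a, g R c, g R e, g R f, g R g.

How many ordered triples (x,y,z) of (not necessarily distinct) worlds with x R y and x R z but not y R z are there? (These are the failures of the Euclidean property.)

32

Enumerating: (c,a,c), (c,a,d), (c,a,e), (c,a,f), (c,d,a), (c,d,c), (c,d,e), (c,d,f), (c,e,c), (c,e,d), (c,e,f), (e,a,e), … and 20 more.
Total: 32.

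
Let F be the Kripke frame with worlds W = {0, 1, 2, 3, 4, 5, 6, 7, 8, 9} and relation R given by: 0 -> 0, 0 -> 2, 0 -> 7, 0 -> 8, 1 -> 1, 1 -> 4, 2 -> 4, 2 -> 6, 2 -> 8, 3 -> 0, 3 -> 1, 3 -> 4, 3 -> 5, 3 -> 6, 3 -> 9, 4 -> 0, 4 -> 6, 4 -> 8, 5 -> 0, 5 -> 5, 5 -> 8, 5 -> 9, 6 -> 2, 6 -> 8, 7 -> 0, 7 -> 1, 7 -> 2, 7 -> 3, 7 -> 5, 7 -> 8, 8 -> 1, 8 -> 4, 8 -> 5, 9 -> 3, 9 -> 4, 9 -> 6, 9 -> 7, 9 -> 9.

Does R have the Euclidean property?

Euclidean: no — 0 R 2 and 0 R 7, but not 2 R 7.

No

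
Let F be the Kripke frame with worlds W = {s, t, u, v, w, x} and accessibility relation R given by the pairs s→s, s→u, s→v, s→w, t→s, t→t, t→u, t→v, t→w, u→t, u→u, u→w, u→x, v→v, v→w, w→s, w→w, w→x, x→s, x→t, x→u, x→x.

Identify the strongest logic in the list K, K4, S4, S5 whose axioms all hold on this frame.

Transitive (axiom 4): no — s R u and u R t, but not s R t.
Reflexive (axiom T): yes — every world is R-related to itself.
Euclidean (axiom 5): no — s R u and s R v, but not u R v.
So F validates K; K4 would additionally require R to be transitive. The strongest is K.

K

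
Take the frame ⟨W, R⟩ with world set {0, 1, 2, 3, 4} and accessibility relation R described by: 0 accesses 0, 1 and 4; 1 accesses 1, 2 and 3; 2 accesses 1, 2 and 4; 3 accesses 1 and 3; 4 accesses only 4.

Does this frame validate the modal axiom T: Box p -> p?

Yes

By correspondence theory, T is valid on a frame iff R is reflexive.
Reflexive: yes — every world is R-related to itself.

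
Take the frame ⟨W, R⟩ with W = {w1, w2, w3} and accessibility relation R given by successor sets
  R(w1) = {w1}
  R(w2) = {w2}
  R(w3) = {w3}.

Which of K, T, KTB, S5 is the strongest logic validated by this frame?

S5

Reflexive (axiom T): yes — every world is R-related to itself.
Symmetric (axiom B): yes — every pair in R has its reverse in R.
Euclidean (axiom 5): yes — any two successors of a common world are R-related.
So F validates K, T, KTB, S5. The strongest is S5.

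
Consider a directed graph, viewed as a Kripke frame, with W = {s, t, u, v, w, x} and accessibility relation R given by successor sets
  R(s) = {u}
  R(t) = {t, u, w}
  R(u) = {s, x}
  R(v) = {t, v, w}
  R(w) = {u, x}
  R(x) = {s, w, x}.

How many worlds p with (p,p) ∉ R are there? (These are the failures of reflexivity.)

Enumerating: s, u, w.

3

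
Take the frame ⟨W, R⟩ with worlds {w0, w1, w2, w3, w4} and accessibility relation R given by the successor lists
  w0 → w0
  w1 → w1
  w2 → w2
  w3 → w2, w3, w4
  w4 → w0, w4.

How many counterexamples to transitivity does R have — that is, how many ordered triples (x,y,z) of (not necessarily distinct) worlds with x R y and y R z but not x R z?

1

Enumerating: (w3,w4,w0).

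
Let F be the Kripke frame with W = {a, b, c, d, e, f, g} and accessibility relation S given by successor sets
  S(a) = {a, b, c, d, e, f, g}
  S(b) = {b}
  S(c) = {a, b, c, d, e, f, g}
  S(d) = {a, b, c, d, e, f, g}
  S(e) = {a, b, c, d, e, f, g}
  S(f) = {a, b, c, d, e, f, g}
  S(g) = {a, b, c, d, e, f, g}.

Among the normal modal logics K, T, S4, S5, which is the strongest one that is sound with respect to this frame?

Reflexive (axiom T): yes — every world is S-related to itself.
Transitive (axiom 4): yes — every two-step S-path is closed by a direct edge.
Euclidean (axiom 5): no — a S b and a S c, but not b S c.
So F validates K, T, S4; S5 would additionally require S to be Euclidean. The strongest is S4.

S4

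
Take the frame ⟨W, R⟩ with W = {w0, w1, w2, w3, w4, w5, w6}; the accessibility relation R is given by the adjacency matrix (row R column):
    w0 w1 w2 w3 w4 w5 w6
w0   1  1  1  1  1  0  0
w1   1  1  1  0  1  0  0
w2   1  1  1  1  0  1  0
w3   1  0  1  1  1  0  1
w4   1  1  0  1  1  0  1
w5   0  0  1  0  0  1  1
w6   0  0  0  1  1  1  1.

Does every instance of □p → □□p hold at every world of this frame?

No

The schema 4 characterises exactly the transitive frames.
Transitive: no — w0 R w2 and w2 R w5, but not w0 R w5.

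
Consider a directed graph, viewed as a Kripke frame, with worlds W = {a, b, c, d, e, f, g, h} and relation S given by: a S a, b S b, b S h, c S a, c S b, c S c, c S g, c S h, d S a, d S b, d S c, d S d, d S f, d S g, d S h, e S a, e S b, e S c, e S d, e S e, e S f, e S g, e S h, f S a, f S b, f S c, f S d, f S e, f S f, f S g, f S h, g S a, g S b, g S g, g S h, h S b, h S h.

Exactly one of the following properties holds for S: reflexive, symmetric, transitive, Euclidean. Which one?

reflexive

Reflexive: yes — every world is S-related to itself.
Symmetric: no — c S a but not a S c.
Transitive: no — d S f and f S e, but not d S e.
Euclidean: no — c S a and c S b, but not a S b.
Only reflexive holds.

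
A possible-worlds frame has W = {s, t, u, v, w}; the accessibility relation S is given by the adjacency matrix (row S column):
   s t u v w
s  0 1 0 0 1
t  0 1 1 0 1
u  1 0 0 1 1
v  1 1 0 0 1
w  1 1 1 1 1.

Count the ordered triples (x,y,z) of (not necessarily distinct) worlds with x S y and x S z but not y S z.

Enumerating: (t,u,t), (t,u,u), (u,s,s), (u,s,v), (u,v,v), (v,s,s), (v,t,s), (w,s,s), (w,s,u), (w,s,v), (w,t,s), (w,t,v), (w,u,t), (w,u,u), (w,v,u), (w,v,v).

16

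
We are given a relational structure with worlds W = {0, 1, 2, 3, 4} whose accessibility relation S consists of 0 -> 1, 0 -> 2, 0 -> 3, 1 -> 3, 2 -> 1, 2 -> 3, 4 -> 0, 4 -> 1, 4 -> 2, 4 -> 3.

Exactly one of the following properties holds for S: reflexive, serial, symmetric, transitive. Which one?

Reflexive: no — 0 is not related to itself.
Serial: no — 3 has no S-successor.
Symmetric: no — 0 S 1 but not 1 S 0.
Transitive: yes — every two-step S-path is closed by a direct edge.
Only transitive holds.

transitive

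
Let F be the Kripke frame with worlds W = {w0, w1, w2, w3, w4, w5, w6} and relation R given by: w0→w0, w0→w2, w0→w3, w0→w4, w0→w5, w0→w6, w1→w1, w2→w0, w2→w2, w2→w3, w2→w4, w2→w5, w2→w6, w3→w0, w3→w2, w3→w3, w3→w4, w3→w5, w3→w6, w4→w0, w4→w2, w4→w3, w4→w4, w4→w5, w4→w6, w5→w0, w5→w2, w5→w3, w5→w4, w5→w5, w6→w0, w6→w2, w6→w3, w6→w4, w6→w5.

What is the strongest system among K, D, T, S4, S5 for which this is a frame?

D

Serial (axiom D): yes — every world has a successor (e.g. w0 R w0).
Reflexive (axiom T): no — w6 is not related to itself.
Transitive (axiom 4): no — w5 R w0 and w0 R w6, but not w5 R w6.
Euclidean (axiom 5): no — w0 R w5 and w0 R w6, but not w5 R w6.
So F validates K, D; T would additionally require R to be reflexive. The strongest is D.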